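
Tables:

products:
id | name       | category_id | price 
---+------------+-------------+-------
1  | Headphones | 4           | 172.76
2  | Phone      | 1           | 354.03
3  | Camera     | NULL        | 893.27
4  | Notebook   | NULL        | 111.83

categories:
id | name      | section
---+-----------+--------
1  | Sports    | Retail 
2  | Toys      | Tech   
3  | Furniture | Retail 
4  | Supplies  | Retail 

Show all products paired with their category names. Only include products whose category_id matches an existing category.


INNER JOIN keeps only products rows whose category_id matches an id in categories. Walk through each product:
  - product 1 (Headphones): category_id=4 -> matches Supplies
  - product 2 (Phone): category_id=1 -> matches Sports
  - product 3 (Camera): category_id=NULL, no match -> dropped
  - product 4 (Notebook): category_id=NULL, no match -> dropped
So 2 of 4 rows are dropped.

SQL:
SELECT a.name, b.name AS category
FROM products a
INNER JOIN categories b ON a.category_id = b.id

Result:
name       | category
-----------+---------
Headphones | Supplies
Phone      | Sports  


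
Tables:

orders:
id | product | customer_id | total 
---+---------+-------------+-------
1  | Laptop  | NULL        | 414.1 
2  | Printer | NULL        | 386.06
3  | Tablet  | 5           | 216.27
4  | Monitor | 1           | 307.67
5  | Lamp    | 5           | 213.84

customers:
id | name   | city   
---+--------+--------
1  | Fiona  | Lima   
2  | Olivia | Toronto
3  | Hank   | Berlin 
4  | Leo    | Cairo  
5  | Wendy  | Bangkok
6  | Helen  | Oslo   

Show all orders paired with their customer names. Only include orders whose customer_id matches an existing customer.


INNER JOIN keeps only orders rows whose customer_id matches an id in customers. Walk through each order:
  - order 1 (Laptop): customer_id=NULL, no match -> dropped
  - order 2 (Printer): customer_id=NULL, no match -> dropped
  - order 3 (Tablet): customer_id=5 -> matches Wendy
  - order 4 (Monitor): customer_id=1 -> matches Fiona
  - order 5 (Lamp): customer_id=5 -> matches Wendy
So 2 of 5 rows are dropped.

SQL:
SELECT a.product, b.name AS customer
FROM orders a
INNER JOIN customers b ON a.customer_id = b.id

Result:
product | customer
--------+---------
Tablet  | Wendy   
Monitor | Fiona   
Lamp    | Wendy   


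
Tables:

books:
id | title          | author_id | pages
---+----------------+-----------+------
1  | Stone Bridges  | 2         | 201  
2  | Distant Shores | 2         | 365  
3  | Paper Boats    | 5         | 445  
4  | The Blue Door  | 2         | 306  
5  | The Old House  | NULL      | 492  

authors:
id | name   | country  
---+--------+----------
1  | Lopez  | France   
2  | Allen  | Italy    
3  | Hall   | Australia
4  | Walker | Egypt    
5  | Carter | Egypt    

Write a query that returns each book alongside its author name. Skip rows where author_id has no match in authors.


INNER JOIN keeps only books rows whose author_id matches an id in authors. Walk through each book:
  - book 1 (Stone Bridges): author_id=2 -> matches Allen
  - book 2 (Distant Shores): author_id=2 -> matches Allen
  - book 3 (Paper Boats): author_id=5 -> matches Carter
  - book 4 (The Blue Door): author_id=2 -> matches Allen
  - book 5 (The Old House): author_id=NULL, no match -> dropped
So 1 of 5 rows is dropped.

SQL:
SELECT a.title, b.name AS author
FROM books a
INNER JOIN authors b ON a.author_id = b.id

Result:
title          | author
---------------+-------
Stone Bridges  | Allen 
Distant Shores | Allen 
Paper Boats    | Carter
The Blue Door  | Allen 


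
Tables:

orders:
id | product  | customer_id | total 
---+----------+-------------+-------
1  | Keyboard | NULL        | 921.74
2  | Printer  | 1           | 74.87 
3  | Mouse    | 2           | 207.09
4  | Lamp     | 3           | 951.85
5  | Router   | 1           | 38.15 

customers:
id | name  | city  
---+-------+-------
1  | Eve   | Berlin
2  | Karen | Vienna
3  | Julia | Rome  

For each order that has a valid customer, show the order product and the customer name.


INNER JOIN keeps only orders rows whose customer_id matches an id in customers. Walk through each order:
  - order 1 (Keyboard): customer_id=NULL, no match -> dropped
  - order 2 (Printer): customer_id=1 -> matches Eve
  - order 3 (Mouse): customer_id=2 -> matches Karen
  - order 4 (Lamp): customer_id=3 -> matches Julia
  - order 5 (Router): customer_id=1 -> matches Eve
So 1 of 5 rows is dropped.

SQL:
SELECT a.product, b.name AS customer
FROM orders a
INNER JOIN customers b ON a.customer_id = b.id

Result:
product | customer
--------+---------
Printer | Eve     
Mouse   | Karen   
Lamp    | Julia   
Router  | Eve     


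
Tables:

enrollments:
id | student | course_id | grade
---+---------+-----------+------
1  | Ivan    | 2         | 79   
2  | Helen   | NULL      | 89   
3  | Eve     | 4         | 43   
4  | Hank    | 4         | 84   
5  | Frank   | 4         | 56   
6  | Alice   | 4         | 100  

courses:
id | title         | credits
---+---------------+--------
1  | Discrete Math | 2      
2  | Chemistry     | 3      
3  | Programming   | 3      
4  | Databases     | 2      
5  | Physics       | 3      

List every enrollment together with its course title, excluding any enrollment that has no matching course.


INNER JOIN keeps only enrollments rows whose course_id matches an id in courses. Walk through each enrollment:
  - enrollment 1 (Ivan): course_id=2 -> matches Chemistry
  - enrollment 2 (Helen): course_id=NULL, no match -> dropped
  - enrollment 3 (Eve): course_id=4 -> matches Databases
  - enrollment 4 (Hank): course_id=4 -> matches Databases
  - enrollment 5 (Frank): course_id=4 -> matches Databases
  - enrollment 6 (Alice): course_id=4 -> matches Databases
So 1 of 6 rows is dropped.

SQL:
SELECT a.student, b.title AS course
FROM enrollments a
INNER JOIN courses b ON a.course_id = b.id

Result:
student | course   
--------+----------
Ivan    | Chemistry
Eve     | Databases
Hank    | Databases
Frank   | Databases
Alice   | Databases


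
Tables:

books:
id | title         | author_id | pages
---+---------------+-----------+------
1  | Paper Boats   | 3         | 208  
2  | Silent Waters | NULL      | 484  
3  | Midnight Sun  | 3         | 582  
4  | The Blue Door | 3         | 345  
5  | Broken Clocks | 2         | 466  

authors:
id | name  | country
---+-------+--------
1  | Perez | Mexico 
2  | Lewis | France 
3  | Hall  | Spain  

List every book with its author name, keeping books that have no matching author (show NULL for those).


LEFT JOIN keeps every row from books (the left table); where author_id has no match in authors, the author columns become NULL. Walk through each book:
  - book 1 (Paper Boats): author_id=3 -> matches Hall
  - book 2 (Silent Waters): author_id=NULL, no match -> kept with NULL
  - book 3 (Midnight Sun): author_id=3 -> matches Hall
  - book 4 (The Blue Door): author_id=3 -> matches Hall
  - book 5 (Broken Clocks): author_id=2 -> matches Lewis
All 5 rows appear; 1 has NULL author.

SQL:
SELECT a.title, b.name AS author
FROM books a
LEFT JOIN authors b ON a.author_id = b.id

Result:
title         | author
--------------+-------
Paper Boats   | Hall  
Silent Waters | NULL  
Midnight Sun  | Hall  
The Blue Door | Hall  
Broken Clocks | Lewis 


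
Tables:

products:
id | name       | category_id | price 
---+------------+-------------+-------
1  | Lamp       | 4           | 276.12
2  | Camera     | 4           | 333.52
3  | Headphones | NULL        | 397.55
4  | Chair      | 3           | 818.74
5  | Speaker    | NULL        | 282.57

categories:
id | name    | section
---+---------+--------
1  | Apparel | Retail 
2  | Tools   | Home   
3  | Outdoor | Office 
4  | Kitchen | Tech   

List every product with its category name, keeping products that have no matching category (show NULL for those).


LEFT JOIN keeps every row from products (the left table); where category_id has no match in categories, the category columns become NULL. Walk through each product:
  - product 1 (Lamp): category_id=4 -> matches Kitchen
  - product 2 (Camera): category_id=4 -> matches Kitchen
  - product 3 (Headphones): category_id=NULL, no match -> kept with NULL
  - product 4 (Chair): category_id=3 -> matches Outdoor
  - product 5 (Speaker): category_id=NULL, no match -> kept with NULL
All 5 rows appear; 2 have NULL category.

SQL:
SELECT a.name, b.name AS category
FROM products a
LEFT JOIN categories b ON a.category_id = b.id

Result:
name       | category
-----------+---------
Lamp       | Kitchen 
Camera     | Kitchen 
Headphones | NULL    
Chair      | Outdoor 
Speaker    | NULL    


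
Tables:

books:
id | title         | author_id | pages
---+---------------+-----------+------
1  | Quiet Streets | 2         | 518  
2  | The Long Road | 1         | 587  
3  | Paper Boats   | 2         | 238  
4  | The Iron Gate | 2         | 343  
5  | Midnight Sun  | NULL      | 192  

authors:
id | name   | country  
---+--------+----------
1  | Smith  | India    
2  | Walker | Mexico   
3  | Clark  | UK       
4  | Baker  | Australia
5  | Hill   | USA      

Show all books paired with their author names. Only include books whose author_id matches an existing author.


INNER JOIN keeps only books rows whose author_id matches an id in authors. Walk through each book:
  - book 1 (Quiet Streets): author_id=2 -> matches Walker
  - book 2 (The Long Road): author_id=1 -> matches Smith
  - book 3 (Paper Boats): author_id=2 -> matches Walker
  - book 4 (The Iron Gate): author_id=2 -> matches Walker
  - book 5 (Midnight Sun): author_id=NULL, no match -> dropped
So 1 of 5 rows is dropped.

SQL:
SELECT a.title, b.name AS author
FROM books a
INNER JOIN authors b ON a.author_id = b.id

Result:
title         | author
--------------+-------
Quiet Streets | Walker
The Long Road | Smith 
Paper Boats   | Walker
The Iron Gate | Walker


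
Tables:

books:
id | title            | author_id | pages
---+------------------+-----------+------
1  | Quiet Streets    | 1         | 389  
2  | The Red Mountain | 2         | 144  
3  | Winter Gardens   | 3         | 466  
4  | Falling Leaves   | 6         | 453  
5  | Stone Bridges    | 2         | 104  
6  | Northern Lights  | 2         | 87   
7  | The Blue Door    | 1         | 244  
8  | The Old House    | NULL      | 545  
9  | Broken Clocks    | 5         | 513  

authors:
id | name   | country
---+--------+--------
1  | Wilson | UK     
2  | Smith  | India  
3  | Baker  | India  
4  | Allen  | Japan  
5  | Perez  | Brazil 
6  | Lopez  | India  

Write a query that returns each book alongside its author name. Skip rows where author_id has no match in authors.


INNER JOIN keeps only books rows whose author_id matches an id in authors. Walk through each book:
  - book 1 (Quiet Streets): author_id=1 -> matches Wilson
  - book 2 (The Red Mountain): author_id=2 -> matches Smith
  - book 3 (Winter Gardens): author_id=3 -> matches Baker
  - book 4 (Falling Leaves): author_id=6 -> matches Lopez
  - book 5 (Stone Bridges): author_id=2 -> matches Smith
  - book 6 (Northern Lights): author_id=2 -> matches Smith
  - book 7 (The Blue Door): author_id=1 -> matches Wilson
  - book 8 (The Old House): author_id=NULL, no match -> dropped
  - book 9 (Broken Clocks): author_id=5 -> matches Perez
So 1 of 9 rows is dropped.

SQL:
SELECT a.title, b.name AS author
FROM books a
INNER JOIN authors b ON a.author_id = b.id

Result:
title            | author
-----------------+-------
Quiet Streets    | Wilson
The Red Mountain | Smith 
Winter Gardens   | Baker 
Falling Leaves   | Lopez 
Stone Bridges    | Smith 
Northern Lights  | Smith 
The Blue Door    | Wilson
Broken Clocks    | Perez 


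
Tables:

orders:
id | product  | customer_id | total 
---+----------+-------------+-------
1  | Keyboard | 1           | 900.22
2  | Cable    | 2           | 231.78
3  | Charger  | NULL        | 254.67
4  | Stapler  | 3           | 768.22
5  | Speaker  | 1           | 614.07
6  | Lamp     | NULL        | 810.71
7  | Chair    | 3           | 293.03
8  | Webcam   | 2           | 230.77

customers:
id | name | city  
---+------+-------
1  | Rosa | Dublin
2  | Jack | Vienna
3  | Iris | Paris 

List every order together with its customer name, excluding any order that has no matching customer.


INNER JOIN keeps only orders rows whose customer_id matches an id in customers. Walk through each order:
  - order 1 (Keyboard): customer_id=1 -> matches Rosa
  - order 2 (Cable): customer_id=2 -> matches Jack
  - order 3 (Charger): customer_id=NULL, no match -> dropped
  - order 4 (Stapler): customer_id=3 -> matches Iris
  - order 5 (Speaker): customer_id=1 -> matches Rosa
  - order 6 (Lamp): customer_id=NULL, no match -> dropped
  - order 7 (Chair): customer_id=3 -> matches Iris
  - order 8 (Webcam): customer_id=2 -> matches Jack
So 2 of 8 rows are dropped.

SQL:
SELECT a.product, b.name AS customer
FROM orders a
INNER JOIN customers b ON a.customer_id = b.id

Result:
product  | customer
---------+---------
Keyboard | Rosa    
Cable    | Jack    
Stapler  | Iris    
Speaker  | Rosa    
Chair    | Iris    
Webcam   | Jack    


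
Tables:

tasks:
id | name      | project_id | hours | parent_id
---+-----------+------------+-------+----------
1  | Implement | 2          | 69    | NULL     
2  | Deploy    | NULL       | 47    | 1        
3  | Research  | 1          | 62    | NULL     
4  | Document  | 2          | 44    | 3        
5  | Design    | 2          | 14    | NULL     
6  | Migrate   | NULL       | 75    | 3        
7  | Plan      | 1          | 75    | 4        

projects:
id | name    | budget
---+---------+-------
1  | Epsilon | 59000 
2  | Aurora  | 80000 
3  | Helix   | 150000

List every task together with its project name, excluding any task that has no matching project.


INNER JOIN keeps only tasks rows whose project_id matches an id in projects. Walk through each task:
  - task 1 (Implement): project_id=2 -> matches Aurora
  - task 2 (Deploy): project_id=NULL, no match -> dropped
  - task 3 (Research): project_id=1 -> matches Epsilon
  - task 4 (Document): project_id=2 -> matches Aurora
  - task 5 (Design): project_id=2 -> matches Aurora
  - task 6 (Migrate): project_id=NULL, no match -> dropped
  - task 7 (Plan): project_id=1 -> matches Epsilon
So 2 of 7 rows are dropped.

SQL:
SELECT a.name, b.name AS project
FROM tasks a
INNER JOIN projects b ON a.project_id = b.id

Result:
name      | project
----------+--------
Implement | Aurora 
Research  | Epsilon
Document  | Aurora 
Design    | Aurora 
Plan      | Epsilon


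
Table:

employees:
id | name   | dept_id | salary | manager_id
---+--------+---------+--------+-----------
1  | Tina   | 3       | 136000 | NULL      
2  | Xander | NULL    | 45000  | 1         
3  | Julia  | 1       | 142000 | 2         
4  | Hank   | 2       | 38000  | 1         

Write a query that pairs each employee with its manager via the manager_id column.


This is a self-join: employees is joined to a second copy of itself, matching each row's manager_id to another row's id. Use LEFT JOIN so rows with manager_id=NULL are kept.
  - employee 1 (Tina): manager_id=NULL -> NULL
  - employee 2 (Xander): manager_id=1 -> Tina
  - employee 3 (Julia): manager_id=2 -> Xander
  - employee 4 (Hank): manager_id=1 -> Tina

SQL:
SELECT a.name AS item, b.name AS manager
FROM employees a
LEFT JOIN employees b ON a.manager_id = b.id

Result:
item   | manager
-------+--------
Tina   | NULL   
Xander | Tina   
Julia  | Xander 
Hank   | Tina   


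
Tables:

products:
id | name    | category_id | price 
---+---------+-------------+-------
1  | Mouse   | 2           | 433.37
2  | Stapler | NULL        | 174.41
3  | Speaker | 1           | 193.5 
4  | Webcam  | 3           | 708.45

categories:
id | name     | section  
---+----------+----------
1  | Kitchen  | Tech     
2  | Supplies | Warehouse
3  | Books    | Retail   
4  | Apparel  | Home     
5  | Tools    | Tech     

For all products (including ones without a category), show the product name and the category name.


LEFT JOIN keeps every row from products (the left table); where category_id has no match in categories, the category columns become NULL. Walk through each product:
  - product 1 (Mouse): category_id=2 -> matches Supplies
  - product 2 (Stapler): category_id=NULL, no match -> kept with NULL
  - product 3 (Speaker): category_id=1 -> matches Kitchen
  - product 4 (Webcam): category_id=3 -> matches Books
All 4 rows appear; 1 has NULL category.

SQL:
SELECT a.name, b.name AS category
FROM products a
LEFT JOIN categories b ON a.category_id = b.id

Result:
name    | category
--------+---------
Mouse   | Supplies
Stapler | NULL    
Speaker | Kitchen 
Webcam  | Books   


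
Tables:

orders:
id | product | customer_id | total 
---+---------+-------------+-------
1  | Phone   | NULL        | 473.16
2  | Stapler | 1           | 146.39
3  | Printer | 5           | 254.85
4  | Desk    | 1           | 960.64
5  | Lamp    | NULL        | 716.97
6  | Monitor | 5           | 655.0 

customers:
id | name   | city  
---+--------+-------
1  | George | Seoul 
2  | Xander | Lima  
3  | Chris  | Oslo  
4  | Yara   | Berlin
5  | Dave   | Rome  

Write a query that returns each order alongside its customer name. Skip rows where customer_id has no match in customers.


INNER JOIN keeps only orders rows whose customer_id matches an id in customers. Walk through each order:
  - order 1 (Phone): customer_id=NULL, no match -> dropped
  - order 2 (Stapler): customer_id=1 -> matches George
  - order 3 (Printer): customer_id=5 -> matches Dave
  - order 4 (Desk): customer_id=1 -> matches George
  - order 5 (Lamp): customer_id=NULL, no match -> dropped
  - order 6 (Monitor): customer_id=5 -> matches Dave
So 2 of 6 rows are dropped.

SQL:
SELECT a.product, b.name AS customer
FROM orders a
INNER JOIN customers b ON a.customer_id = b.id

Result:
product | customer
--------+---------
Stapler | George  
Printer | Dave    
Desk    | George  
Monitor | Dave    


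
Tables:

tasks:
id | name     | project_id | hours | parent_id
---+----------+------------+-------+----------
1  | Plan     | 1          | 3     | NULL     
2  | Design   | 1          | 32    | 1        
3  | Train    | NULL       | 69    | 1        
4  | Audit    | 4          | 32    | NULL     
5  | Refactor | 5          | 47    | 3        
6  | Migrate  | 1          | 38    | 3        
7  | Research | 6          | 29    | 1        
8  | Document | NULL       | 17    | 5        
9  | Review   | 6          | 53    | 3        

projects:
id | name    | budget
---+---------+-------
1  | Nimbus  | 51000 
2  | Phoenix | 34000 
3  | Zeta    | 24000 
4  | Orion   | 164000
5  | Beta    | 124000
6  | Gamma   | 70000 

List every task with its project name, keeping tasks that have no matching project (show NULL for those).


LEFT JOIN keeps every row from tasks (the left table); where project_id has no match in projects, the project columns become NULL. Walk through each task:
  - task 1 (Plan): project_id=1 -> matches Nimbus
  - task 2 (Design): project_id=1 -> matches Nimbus
  - task 3 (Train): project_id=NULL, no match -> kept with NULL
  - task 4 (Audit): project_id=4 -> matches Orion
  - task 5 (Refactor): project_id=5 -> matches Beta
  - task 6 (Migrate): project_id=1 -> matches Nimbus
  - task 7 (Research): project_id=6 -> matches Gamma
  - task 8 (Document): project_id=NULL, no match -> kept with NULL
  - task 9 (Review): project_id=6 -> matches Gamma
All 9 rows appear; 2 have NULL project.

SQL:
SELECT a.name, b.name AS project
FROM tasks a
LEFT JOIN projects b ON a.project_id = b.id

Result:
name     | project
---------+--------
Plan     | Nimbus 
Design   | Nimbus 
Train    | NULL   
Audit    | Orion  
Refactor | Beta   
Migrate  | Nimbus 
Research | Gamma  
Document | NULL   
Review   | Gamma  


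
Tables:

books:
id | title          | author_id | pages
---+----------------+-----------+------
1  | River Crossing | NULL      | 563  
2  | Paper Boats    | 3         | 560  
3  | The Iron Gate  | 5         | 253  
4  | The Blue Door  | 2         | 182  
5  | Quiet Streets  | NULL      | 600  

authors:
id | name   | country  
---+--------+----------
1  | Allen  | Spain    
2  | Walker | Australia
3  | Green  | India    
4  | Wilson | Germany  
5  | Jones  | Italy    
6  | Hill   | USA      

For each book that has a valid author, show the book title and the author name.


INNER JOIN keeps only books rows whose author_id matches an id in authors. Walk through each book:
  - book 1 (River Crossing): author_id=NULL, no match -> dropped
  - book 2 (Paper Boats): author_id=3 -> matches Green
  - book 3 (The Iron Gate): author_id=5 -> matches Jones
  - book 4 (The Blue Door): author_id=2 -> matches Walker
  - book 5 (Quiet Streets): author_id=NULL, no match -> dropped
So 2 of 5 rows are dropped.

SQL:
SELECT a.title, b.name AS author
FROM books a
INNER JOIN authors b ON a.author_id = b.id

Result:
title         | author
--------------+-------
Paper Boats   | Green 
The Iron Gate | Jones 
The Blue Door | Walker


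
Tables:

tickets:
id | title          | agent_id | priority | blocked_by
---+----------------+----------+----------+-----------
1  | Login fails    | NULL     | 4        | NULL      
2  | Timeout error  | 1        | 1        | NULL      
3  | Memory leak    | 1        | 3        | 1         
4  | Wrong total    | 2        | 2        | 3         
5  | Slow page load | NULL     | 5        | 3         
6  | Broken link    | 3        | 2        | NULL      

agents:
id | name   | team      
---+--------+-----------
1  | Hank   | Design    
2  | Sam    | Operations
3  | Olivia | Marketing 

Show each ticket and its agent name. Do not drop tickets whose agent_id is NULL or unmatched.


LEFT JOIN keeps every row from tickets (the left table); where agent_id has no match in agents, the agent columns become NULL. Walk through each ticket:
  - ticket 1 (Login fails): agent_id=NULL, no match -> kept with NULL
  - ticket 2 (Timeout error): agent_id=1 -> matches Hank
  - ticket 3 (Memory leak): agent_id=1 -> matches Hank
  - ticket 4 (Wrong total): agent_id=2 -> matches Sam
  - ticket 5 (Slow page load): agent_id=NULL, no match -> kept with NULL
  - ticket 6 (Broken link): agent_id=3 -> matches Olivia
All 6 rows appear; 2 have NULL agent.

SQL:
SELECT a.title, b.name AS agent
FROM tickets a
LEFT JOIN agents b ON a.agent_id = b.id

Result:
title          | agent 
---------------+-------
Login fails    | NULL  
Timeout error  | Hank  
Memory leak    | Hank  
Wrong total    | Sam   
Slow page load | NULL  
Broken link    | Olivia


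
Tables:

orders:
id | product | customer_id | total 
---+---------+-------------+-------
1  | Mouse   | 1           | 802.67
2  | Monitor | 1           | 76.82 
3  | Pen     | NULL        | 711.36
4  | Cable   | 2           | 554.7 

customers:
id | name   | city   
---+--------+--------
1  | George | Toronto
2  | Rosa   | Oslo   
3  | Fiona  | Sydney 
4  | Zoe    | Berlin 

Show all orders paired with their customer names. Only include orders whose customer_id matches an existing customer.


INNER JOIN keeps only orders rows whose customer_id matches an id in customers. Walk through each order:
  - order 1 (Mouse): customer_id=1 -> matches George
  - order 2 (Monitor): customer_id=1 -> matches George
  - order 3 (Pen): customer_id=NULL, no match -> dropped
  - order 4 (Cable): customer_id=2 -> matches Rosa
So 1 of 4 rows is dropped.

SQL:
SELECT a.product, b.name AS customer
FROM orders a
INNER JOIN customers b ON a.customer_id = b.id

Result:
product | customer
--------+---------
Mouse   | George  
Monitor | George  
Cable   | Rosa    


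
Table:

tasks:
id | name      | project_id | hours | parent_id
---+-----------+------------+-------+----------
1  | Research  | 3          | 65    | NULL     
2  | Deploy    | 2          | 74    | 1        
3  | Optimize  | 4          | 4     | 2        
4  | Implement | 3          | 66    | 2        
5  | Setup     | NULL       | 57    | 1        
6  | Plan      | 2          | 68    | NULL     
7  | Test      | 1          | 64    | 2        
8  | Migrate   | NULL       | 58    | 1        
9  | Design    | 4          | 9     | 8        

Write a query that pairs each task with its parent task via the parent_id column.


This is a self-join: tasks is joined to a second copy of itself, matching each row's parent_id to another row's id. Use LEFT JOIN so rows with parent_id=NULL are kept.
  - task 1 (Research): parent_id=NULL -> NULL
  - task 2 (Deploy): parent_id=1 -> Research
  - task 3 (Optimize): parent_id=2 -> Deploy
  - task 4 (Implement): parent_id=2 -> Deploy
  - task 5 (Setup): parent_id=1 -> Research
  - task 6 (Plan): parent_id=NULL -> NULL
  - task 7 (Test): parent_id=2 -> Deploy
  - task 8 (Migrate): parent_id=1 -> Research
  - task 9 (Design): parent_id=8 -> Migrate

SQL:
SELECT a.name AS item, b.name AS parent
FROM tasks a
LEFT JOIN tasks b ON a.parent_id = b.id

Result:
item      | parent  
----------+---------
Research  | NULL    
Deploy    | Research
Optimize  | Deploy  
Implement | Deploy  
Setup     | Research
Plan      | NULL    
Test      | Deploy  
Migrate   | Research
Design    | Migrate 


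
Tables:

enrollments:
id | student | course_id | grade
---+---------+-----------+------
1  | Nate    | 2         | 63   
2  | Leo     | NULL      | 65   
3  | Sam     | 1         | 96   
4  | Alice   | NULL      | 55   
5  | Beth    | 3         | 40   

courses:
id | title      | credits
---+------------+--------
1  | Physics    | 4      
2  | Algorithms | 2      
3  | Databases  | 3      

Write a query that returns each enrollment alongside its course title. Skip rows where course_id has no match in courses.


INNER JOIN keeps only enrollments rows whose course_id matches an id in courses. Walk through each enrollment:
  - enrollment 1 (Nate): course_id=2 -> matches Algorithms
  - enrollment 2 (Leo): course_id=NULL, no match -> dropped
  - enrollment 3 (Sam): course_id=1 -> matches Physics
  - enrollment 4 (Alice): course_id=NULL, no match -> dropped
  - enrollment 5 (Beth): course_id=3 -> matches Databases
So 2 of 5 rows are dropped.

SQL:
SELECT a.student, b.title AS course
FROM enrollments a
INNER JOIN courses b ON a.course_id = b.id

Result:
student | course    
--------+-----------
Nate    | Algorithms
Sam     | Physics   
Beth    | Databases 


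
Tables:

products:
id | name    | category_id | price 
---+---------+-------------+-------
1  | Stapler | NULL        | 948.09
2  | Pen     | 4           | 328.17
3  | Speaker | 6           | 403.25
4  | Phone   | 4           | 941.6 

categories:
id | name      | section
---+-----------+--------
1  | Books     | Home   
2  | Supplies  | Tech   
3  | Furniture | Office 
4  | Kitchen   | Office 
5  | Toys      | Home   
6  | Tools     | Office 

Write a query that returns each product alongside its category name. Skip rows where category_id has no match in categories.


INNER JOIN keeps only products rows whose category_id matches an id in categories. Walk through each product:
  - product 1 (Stapler): category_id=NULL, no match -> dropped
  - product 2 (Pen): category_id=4 -> matches Kitchen
  - product 3 (Speaker): category_id=6 -> matches Tools
  - product 4 (Phone): category_id=4 -> matches Kitchen
So 1 of 4 rows is dropped.

SQL:
SELECT a.name, b.name AS category
FROM products a
INNER JOIN categories b ON a.category_id = b.id

Result:
name    | category
--------+---------
Pen     | Kitchen 
Speaker | Tools   
Phone   | Kitchen 


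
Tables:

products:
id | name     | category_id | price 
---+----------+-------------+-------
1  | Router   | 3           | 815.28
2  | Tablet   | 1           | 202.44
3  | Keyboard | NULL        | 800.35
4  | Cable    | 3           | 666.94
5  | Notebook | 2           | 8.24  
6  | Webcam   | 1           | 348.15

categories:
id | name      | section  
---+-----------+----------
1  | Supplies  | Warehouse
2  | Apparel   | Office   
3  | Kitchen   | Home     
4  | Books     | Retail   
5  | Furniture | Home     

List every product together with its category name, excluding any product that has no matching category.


INNER JOIN keeps only products rows whose category_id matches an id in categories. Walk through each product:
  - product 1 (Router): category_id=3 -> matches Kitchen
  - product 2 (Tablet): category_id=1 -> matches Supplies
  - product 3 (Keyboard): category_id=NULL, no match -> dropped
  - product 4 (Cable): category_id=3 -> matches Kitchen
  - product 5 (Notebook): category_id=2 -> matches Apparel
  - product 6 (Webcam): category_id=1 -> matches Supplies
So 1 of 6 rows is dropped.

SQL:
SELECT a.name, b.name AS category
FROM products a
INNER JOIN categories b ON a.category_id = b.id

Result:
name     | category
---------+---------
Router   | Kitchen 
Tablet   | Supplies
Cable    | Kitchen 
Notebook | Apparel 
Webcam   | Supplies


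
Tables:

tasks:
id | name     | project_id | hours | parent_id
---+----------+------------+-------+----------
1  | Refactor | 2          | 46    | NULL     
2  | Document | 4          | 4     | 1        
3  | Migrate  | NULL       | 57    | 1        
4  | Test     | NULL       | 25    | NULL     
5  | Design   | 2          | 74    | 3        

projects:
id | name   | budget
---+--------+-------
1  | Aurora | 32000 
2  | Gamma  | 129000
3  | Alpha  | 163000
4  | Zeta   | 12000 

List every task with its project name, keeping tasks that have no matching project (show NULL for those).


LEFT JOIN keeps every row from tasks (the left table); where project_id has no match in projects, the project columns become NULL. Walk through each task:
  - task 1 (Refactor): project_id=2 -> matches Gamma
  - task 2 (Document): project_id=4 -> matches Zeta
  - task 3 (Migrate): project_id=NULL, no match -> kept with NULL
  - task 4 (Test): project_id=NULL, no match -> kept with NULL
  - task 5 (Design): project_id=2 -> matches Gamma
All 5 rows appear; 2 have NULL project.

SQL:
SELECT a.name, b.name AS project
FROM tasks a
LEFT JOIN projects b ON a.project_id = b.id

Result:
name     | project
---------+--------
Refactor | Gamma  
Document | Zeta   
Migrate  | NULL   
Test     | NULL   
Design   | Gamma  


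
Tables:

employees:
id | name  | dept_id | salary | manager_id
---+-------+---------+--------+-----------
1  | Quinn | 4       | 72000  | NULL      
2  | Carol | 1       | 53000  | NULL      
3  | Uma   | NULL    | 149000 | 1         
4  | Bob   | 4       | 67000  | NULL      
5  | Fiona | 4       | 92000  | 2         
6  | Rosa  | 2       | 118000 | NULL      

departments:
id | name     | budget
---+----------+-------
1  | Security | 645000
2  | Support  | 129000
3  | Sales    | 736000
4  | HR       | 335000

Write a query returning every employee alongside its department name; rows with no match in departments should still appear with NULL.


LEFT JOIN keeps every row from employees (the left table); where dept_id has no match in departments, the department columns become NULL. Walk through each employee:
  - employee 1 (Quinn): dept_id=4 -> matches HR
  - employee 2 (Carol): dept_id=1 -> matches Security
  - employee 3 (Uma): dept_id=NULL, no match -> kept with NULL
  - employee 4 (Bob): dept_id=4 -> matches HR
  - employee 5 (Fiona): dept_id=4 -> matches HR
  - employee 6 (Rosa): dept_id=2 -> matches Support
All 6 rows appear; 1 has NULL department.

SQL:
SELECT a.name, b.name AS department
FROM employees a
LEFT JOIN departments b ON a.dept_id = b.id

Result:
name  | department
------+-----------
Quinn | HR        
Carol | Security  
Uma   | NULL      
Bob   | HR        
Fiona | HR        
Rosa  | Support   


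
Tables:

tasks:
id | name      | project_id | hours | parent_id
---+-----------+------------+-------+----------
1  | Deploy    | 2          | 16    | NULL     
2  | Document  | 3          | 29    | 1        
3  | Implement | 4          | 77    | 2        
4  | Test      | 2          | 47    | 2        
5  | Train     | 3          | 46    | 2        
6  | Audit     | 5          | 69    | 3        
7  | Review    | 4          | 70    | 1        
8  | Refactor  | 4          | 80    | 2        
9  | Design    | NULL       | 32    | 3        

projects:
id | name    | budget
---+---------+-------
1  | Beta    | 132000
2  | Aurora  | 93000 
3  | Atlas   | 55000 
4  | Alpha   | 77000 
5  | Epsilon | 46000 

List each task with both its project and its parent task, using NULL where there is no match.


Two LEFT JOINs from the same base table tasks: one to projects via project_id, one to tasks itself via parent_id. Both are LEFT so every task is preserved.
Match against projects:
  - task 1 (Deploy): project_id=2 -> matches Aurora
  - task 2 (Document): project_id=3 -> matches Atlas
  - task 3 (Implement): project_id=4 -> matches Alpha
  - task 4 (Test): project_id=2 -> matches Aurora
  - task 5 (Train): project_id=3 -> matches Atlas
  - task 6 (Audit): project_id=5 -> matches Epsilon
  - task 7 (Review): project_id=4 -> matches Alpha
  - task 8 (Refactor): project_id=4 -> matches Alpha
  - task 9 (Design): project_id=NULL, no match -> kept with NULL
Match against tasks (self):
  - task 1 (Deploy): parent_id=NULL -> NULL
  - task 2 (Document): parent_id=1 -> Deploy
  - task 3 (Implement): parent_id=2 -> Document
  - task 4 (Test): parent_id=2 -> Document
  - task 5 (Train): parent_id=2 -> Document
  - task 6 (Audit): parent_id=3 -> Implement
  - task 7 (Review): parent_id=1 -> Deploy
  - task 8 (Refactor): parent_id=2 -> Document
  - task 9 (Design): parent_id=3 -> Implement

SQL:
SELECT a.name, b.name AS project, c.name AS parent
FROM tasks a
LEFT JOIN projects b ON a.project_id = b.id
LEFT JOIN tasks c ON a.parent_id = c.id

Result:
name      | project | parent   
----------+---------+----------
Deploy    | Aurora  | NULL     
Document  | Atlas   | Deploy   
Implement | Alpha   | Document 
Test      | Aurora  | Document 
Train     | Atlas   | Document 
Audit     | Epsilon | Implement
Review    | Alpha   | Deploy   
Refactor  | Alpha   | Document 
Design    | NULL    | Implement


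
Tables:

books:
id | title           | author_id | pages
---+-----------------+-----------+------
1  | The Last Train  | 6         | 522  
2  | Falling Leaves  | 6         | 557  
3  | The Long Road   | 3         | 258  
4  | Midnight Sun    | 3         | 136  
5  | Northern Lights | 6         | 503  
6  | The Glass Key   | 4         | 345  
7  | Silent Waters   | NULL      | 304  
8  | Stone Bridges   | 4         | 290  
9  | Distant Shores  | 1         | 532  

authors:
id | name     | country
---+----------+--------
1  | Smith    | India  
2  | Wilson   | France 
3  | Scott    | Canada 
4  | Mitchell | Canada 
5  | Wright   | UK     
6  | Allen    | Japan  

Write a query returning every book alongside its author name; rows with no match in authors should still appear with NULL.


LEFT JOIN keeps every row from books (the left table); where author_id has no match in authors, the author columns become NULL. Walk through each book:
  - book 1 (The Last Train): author_id=6 -> matches Allen
  - book 2 (Falling Leaves): author_id=6 -> matches Allen
  - book 3 (The Long Road): author_id=3 -> matches Scott
  - book 4 (Midnight Sun): author_id=3 -> matches Scott
  - book 5 (Northern Lights): author_id=6 -> matches Allen
  - book 6 (The Glass Key): author_id=4 -> matches Mitchell
  - book 7 (Silent Waters): author_id=NULL, no match -> kept with NULL
  - book 8 (Stone Bridges): author_id=4 -> matches Mitchell
  - book 9 (Distant Shores): author_id=1 -> matches Smith
All 9 rows appear; 1 has NULL author.

SQL:
SELECT a.title, b.name AS author
FROM books a
LEFT JOIN authors b ON a.author_id = b.id

Result:
title           | author  
----------------+---------
The Last Train  | Allen   
Falling Leaves  | Allen   
The Long Road   | Scott   
Midnight Sun    | Scott   
Northern Lights | Allen   
The Glass Key   | Mitchell
Silent Waters   | NULL    
Stone Bridges   | Mitchell
Distant Shores  | Smith   


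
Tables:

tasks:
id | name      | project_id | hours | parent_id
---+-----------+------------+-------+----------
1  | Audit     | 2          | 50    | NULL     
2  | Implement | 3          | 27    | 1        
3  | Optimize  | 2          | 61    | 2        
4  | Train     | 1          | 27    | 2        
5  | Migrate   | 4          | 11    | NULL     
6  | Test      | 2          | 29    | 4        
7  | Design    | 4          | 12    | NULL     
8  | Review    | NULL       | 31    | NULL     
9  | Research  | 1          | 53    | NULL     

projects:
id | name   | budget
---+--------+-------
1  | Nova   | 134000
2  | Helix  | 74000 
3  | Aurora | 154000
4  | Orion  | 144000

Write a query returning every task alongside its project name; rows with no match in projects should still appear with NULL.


LEFT JOIN keeps every row from tasks (the left table); where project_id has no match in projects, the project columns become NULL. Walk through each task:
  - task 1 (Audit): project_id=2 -> matches Helix
  - task 2 (Implement): project_id=3 -> matches Aurora
  - task 3 (Optimize): project_id=2 -> matches Helix
  - task 4 (Train): project_id=1 -> matches Nova
  - task 5 (Migrate): project_id=4 -> matches Orion
  - task 6 (Test): project_id=2 -> matches Helix
  - task 7 (Design): project_id=4 -> matches Orion
  - task 8 (Review): project_id=NULL, no match -> kept with NULL
  - task 9 (Research): project_id=1 -> matches Nova
All 9 rows appear; 1 has NULL project.

SQL:
SELECT a.name, b.name AS project
FROM tasks a
LEFT JOIN projects b ON a.project_id = b.id

Result:
name      | project
----------+--------
Audit     | Helix  
Implement | Aurora 
Optimize  | Helix  
Train     | Nova   
Migrate   | Orion  
Test      | Helix  
Design    | Orion  
Review    | NULL   
Research  | Nova   


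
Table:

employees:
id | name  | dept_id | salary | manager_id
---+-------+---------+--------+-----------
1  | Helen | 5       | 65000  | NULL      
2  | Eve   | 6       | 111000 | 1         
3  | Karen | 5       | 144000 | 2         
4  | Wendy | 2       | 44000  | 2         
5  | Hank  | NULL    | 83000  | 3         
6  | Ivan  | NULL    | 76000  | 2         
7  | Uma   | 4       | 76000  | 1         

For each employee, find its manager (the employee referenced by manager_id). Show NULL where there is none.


This is a self-join: employees is joined to a second copy of itself, matching each row's manager_id to another row's id. Use LEFT JOIN so rows with manager_id=NULL are kept.
  - employee 1 (Helen): manager_id=NULL -> NULL
  - employee 2 (Eve): manager_id=1 -> Helen
  - employee 3 (Karen): manager_id=2 -> Eve
  - employee 4 (Wendy): manager_id=2 -> Eve
  - employee 5 (Hank): manager_id=3 -> Karen
  - employee 6 (Ivan): manager_id=2 -> Eve
  - employee 7 (Uma): manager_id=1 -> Helen

SQL:
SELECT a.name AS item, b.name AS manager
FROM employees a
LEFT JOIN employees b ON a.manager_id = b.id

Result:
item  | manager
------+--------
Helen | NULL   
Eve   | Helen  
Karen | Eve    
Wendy | Eve    
Hank  | Karen  
Ivan  | Eve    
Uma   | Helen  


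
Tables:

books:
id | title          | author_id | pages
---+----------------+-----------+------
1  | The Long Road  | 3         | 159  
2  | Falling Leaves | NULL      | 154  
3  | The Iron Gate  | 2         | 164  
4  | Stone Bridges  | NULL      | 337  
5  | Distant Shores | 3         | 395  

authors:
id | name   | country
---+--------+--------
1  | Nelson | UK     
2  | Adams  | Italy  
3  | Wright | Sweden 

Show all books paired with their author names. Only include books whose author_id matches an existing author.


INNER JOIN keeps only books rows whose author_id matches an id in authors. Walk through each book:
  - book 1 (The Long Road): author_id=3 -> matches Wright
  - book 2 (Falling Leaves): author_id=NULL, no match -> dropped
  - book 3 (The Iron Gate): author_id=2 -> matches Adams
  - book 4 (Stone Bridges): author_id=NULL, no match -> dropped
  - book 5 (Distant Shores): author_id=3 -> matches Wright
So 2 of 5 rows are dropped.

SQL:
SELECT a.title, b.name AS author
FROM books a
INNER JOIN authors b ON a.author_id = b.id

Result:
title          | author
---------------+-------
The Long Road  | Wright
The Iron Gate  | Adams 
Distant Shores | Wright


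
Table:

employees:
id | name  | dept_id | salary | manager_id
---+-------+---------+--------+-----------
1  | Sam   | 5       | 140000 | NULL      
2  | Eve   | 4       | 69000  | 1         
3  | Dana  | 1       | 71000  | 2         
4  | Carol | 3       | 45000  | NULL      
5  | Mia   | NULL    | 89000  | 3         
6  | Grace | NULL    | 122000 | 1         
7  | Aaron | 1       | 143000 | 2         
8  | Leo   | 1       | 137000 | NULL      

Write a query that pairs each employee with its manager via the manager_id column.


This is a self-join: employees is joined to a second copy of itself, matching each row's manager_id to another row's id. Use LEFT JOIN so rows with manager_id=NULL are kept.
  - employee 1 (Sam): manager_id=NULL -> NULL
  - employee 2 (Eve): manager_id=1 -> Sam
  - employee 3 (Dana): manager_id=2 -> Eve
  - employee 4 (Carol): manager_id=NULL -> NULL
  - employee 5 (Mia): manager_id=3 -> Dana
  - employee 6 (Grace): manager_id=1 -> Sam
  - employee 7 (Aaron): manager_id=2 -> Eve
  - employee 8 (Leo): manager_id=NULL -> NULL

SQL:
SELECT a.name AS item, b.name AS manager
FROM employees a
LEFT JOIN employees b ON a.manager_id = b.id

Result:
item  | manager
------+--------
Sam   | NULL   
Eve   | Sam    
Dana  | Eve    
Carol | NULL   
Mia   | Dana   
Grace | Sam    
Aaron | Eve    
Leo   | NULL   
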